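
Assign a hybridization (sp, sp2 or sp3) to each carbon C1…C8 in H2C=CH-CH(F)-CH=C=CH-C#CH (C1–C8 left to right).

C1 carries 3 σ bonds, plus one π bond, giving a steric number of 3, so it is sp2.
C2 is sp2: 3 σ bonds, plus one π bond, 3 electron-density regions.
C3 has 4 σ bonds: steric number 4 → sp3.
C4 has 3 σ bonds, plus one π bond: steric number 3 → sp2.
C5 — 2 σ bonds, plus two π bonds. Steric number 2, so sp.
C6 (3 σ bonds, plus one π bond) has steric number 3: sp2.
C7 is sp: 2 σ bonds, plus two π bonds, 2 electron-density regions.
C8 (2 σ bonds, plus two π bonds) has steric number 2: sp.

C1 sp2, C2 sp2, C3 sp3, C4 sp2, C5 sp, C6 sp2, C7 sp, C8 sp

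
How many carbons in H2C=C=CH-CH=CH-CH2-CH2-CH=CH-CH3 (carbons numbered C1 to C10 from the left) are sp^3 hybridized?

C1: sp2
C2: sp
C3: sp2
C4: sp2
C5: sp2
C6: sp3 ✓
C7: sp3 ✓
C8: sp2
C9: sp2
C10: sp3 ✓
C6, C7, C10 → 3 sp3 carbons.

3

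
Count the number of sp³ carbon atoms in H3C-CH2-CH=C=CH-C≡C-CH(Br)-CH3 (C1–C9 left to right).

C1: sp3 ✓
C2: sp3 ✓
C3: sp2
C4: sp
C5: sp2
C6: sp
C7: sp
C8: sp3 ✓
C9: sp3 ✓
C1, C2, C8, C9 → 4 sp3 carbons.

4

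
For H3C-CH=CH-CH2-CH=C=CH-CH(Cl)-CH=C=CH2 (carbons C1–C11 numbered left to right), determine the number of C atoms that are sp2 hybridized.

C1: sp3
C2: sp2 ✓
C3: sp2 ✓
C4: sp3
C5: sp2 ✓
C6: sp
C7: sp2 ✓
C8: sp3
C9: sp2 ✓
C10: sp
C11: sp2 ✓
C2, C3, C5, C7, C9, C11 → 6 sp2 carbons.

6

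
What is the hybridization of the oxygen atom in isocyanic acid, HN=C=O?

sp^2

The oxygen atom carries 1 σ bond and 2 lone pairs, plus one π bond, giving a steric number of 3, so it is sp2.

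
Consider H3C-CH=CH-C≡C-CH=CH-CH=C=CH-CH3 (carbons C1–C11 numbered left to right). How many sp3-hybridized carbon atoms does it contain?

2

C1: sp3 ✓
C2: sp2
C3: sp2
C4: sp
C5: sp
C6: sp2
C7: sp2
C8: sp2
C9: sp
C10: sp2
C11: sp3 ✓
C1, C11 → 2 sp3 carbons.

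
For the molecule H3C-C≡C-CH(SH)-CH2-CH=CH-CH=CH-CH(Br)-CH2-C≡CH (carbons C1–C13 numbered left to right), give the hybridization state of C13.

sp

C13: 2 σ bonds, plus two π bonds; 2 regions of electron density → sp.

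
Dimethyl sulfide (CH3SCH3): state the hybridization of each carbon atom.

Each carbon atom carries 4 σ bonds, giving a steric number of 4, so it is sp3.

sp^3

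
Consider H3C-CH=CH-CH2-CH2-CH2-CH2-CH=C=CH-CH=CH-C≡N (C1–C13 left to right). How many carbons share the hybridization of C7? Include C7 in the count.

5

C7 is sp3 (only σ bonds).
C1: sp3 ✓
C2: sp2
C3: sp2
C4: sp3 ✓
C5: sp3 ✓
C6: sp3 ✓
C7: sp3 ✓
C8: sp2
C9: sp
C10: sp2
C11: sp2
C12: sp2
C13: sp
5 carbons are sp3.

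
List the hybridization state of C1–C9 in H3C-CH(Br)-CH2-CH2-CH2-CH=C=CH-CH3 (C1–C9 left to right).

C1 sp3, C2 sp3, C3 sp3, C4 sp3, C5 sp3, C6 sp2, C7 sp, C8 sp2, C9 sp3

C1: 4 σ bonds; 4 regions of electron density → sp3.
C2 carries 4 σ bonds, giving a steric number of 4, so it is sp3.
C3 — 4 σ bonds. Steric number 4, so sp3.
C4: 4 σ bonds — 4 electron domains, sp3.
C5: 4 σ bonds; 4 regions of electron density → sp3.
C6 has 3 σ bonds, plus one π bond: steric number 3 → sp2.
C7: 2 σ bonds, plus two π bonds — 2 electron domains, sp.
C8: 3 σ bonds, plus one π bond — 3 electron domains, sp2.
C9: 4 σ bonds — 4 electron domains, sp3.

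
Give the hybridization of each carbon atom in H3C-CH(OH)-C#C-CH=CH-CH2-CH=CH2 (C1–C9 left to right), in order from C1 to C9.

C1 sp3, C2 sp3, C3 sp, C4 sp, C5 sp2, C6 sp2, C7 sp3, C8 sp2, C9 sp2

C1 has 4 σ bonds: steric number 4 → sp3.
C2 carries 4 σ bonds, giving a steric number of 4, so it is sp3.
C3 carries 2 σ bonds, plus two π bonds, giving a steric number of 2, so it is sp.
C4 has 2 σ bonds, plus two π bonds: steric number 2 → sp.
C5 has 3 σ bonds, plus one π bond: steric number 3 → sp2.
C6: 3 σ bonds, plus one π bond; 3 regions of electron density → sp2.
C7: 4 σ bonds — 4 electron domains, sp3.
C8: 3 σ bonds, plus one π bond — 3 electron domains, sp2.
C9 is sp2: 3 σ bonds, plus one π bond, 3 electron-density regions.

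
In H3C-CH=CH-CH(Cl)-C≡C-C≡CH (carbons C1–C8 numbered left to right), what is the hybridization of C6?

C6 carries 2 σ bonds, plus two π bonds, giving a steric number of 2, so it is sp.

sp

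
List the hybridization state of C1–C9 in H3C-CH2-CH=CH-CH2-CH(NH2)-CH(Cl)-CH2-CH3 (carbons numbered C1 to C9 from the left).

C1 sp3, C2 sp3, C3 sp2, C4 sp2, C5 sp3, C6 sp3, C7 sp3, C8 sp3, C9 sp3

C1 (4 σ bonds) has steric number 4: sp3.
C2: 4 σ bonds — 4 electron domains, sp3.
C3: 3 σ bonds, plus one π bond; 3 regions of electron density → sp2.
C4 has 3 σ bonds, plus one π bond: steric number 3 → sp2.
C5 has 4 σ bonds: steric number 4 → sp3.
C6 has 4 σ bonds: steric number 4 → sp3.
C7 has 4 σ bonds: steric number 4 → sp3.
C8 carries 4 σ bonds, giving a steric number of 4, so it is sp3.
C9 — 4 σ bonds. Steric number 4, so sp3.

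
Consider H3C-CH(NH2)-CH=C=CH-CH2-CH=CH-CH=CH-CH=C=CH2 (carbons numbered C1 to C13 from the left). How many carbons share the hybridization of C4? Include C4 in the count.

C4 is sp (two π bonds).
C1: sp3
C2: sp3
C3: sp2
C4: sp ✓
C5: sp2
C6: sp3
C7: sp2
C8: sp2
C9: sp2
C10: sp2
C11: sp2
C12: sp ✓
C13: sp2
2 carbons are sp.

2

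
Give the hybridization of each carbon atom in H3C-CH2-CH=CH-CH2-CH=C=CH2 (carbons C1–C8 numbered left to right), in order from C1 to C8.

C1 sp3, C2 sp3, C3 sp2, C4 sp2, C5 sp3, C6 sp2, C7 sp, C8 sp2

C1: 4 σ bonds; 4 regions of electron density → sp3.
C2: 4 σ bonds — 4 electron domains, sp3.
C3 has 3 σ bonds, plus one π bond: steric number 3 → sp2.
C4 has 3 σ bonds, plus one π bond: steric number 3 → sp2.
C5 carries 4 σ bonds, giving a steric number of 4, so it is sp3.
C6: 3 σ bonds, plus one π bond; 3 regions of electron density → sp2.
C7 carries 2 σ bonds, plus two π bonds, giving a steric number of 2, so it is sp.
C8: 3 σ bonds, plus one π bond — 3 electron domains, sp2.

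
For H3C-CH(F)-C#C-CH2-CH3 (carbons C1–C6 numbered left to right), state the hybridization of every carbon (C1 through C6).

C1 has 4 σ bonds: steric number 4 → sp3.
C2 has 4 σ bonds: steric number 4 → sp3.
C3 has 2 σ bonds, plus two π bonds: steric number 2 → sp.
C4: 2 σ bonds, plus two π bonds — 2 electron domains, sp.
C5 is sp3: 4 σ bonds, 4 electron-density regions.
C6 has 4 σ bonds: steric number 4 → sp3.

C1 sp3, C2 sp3, C3 sp, C4 sp, C5 sp3, C6 sp3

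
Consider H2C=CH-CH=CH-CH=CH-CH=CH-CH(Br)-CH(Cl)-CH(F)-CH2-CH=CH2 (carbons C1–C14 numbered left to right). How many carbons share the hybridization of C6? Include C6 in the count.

C6 is sp2 (one π bond).
C1: sp2 ✓
C2: sp2 ✓
C3: sp2 ✓
C4: sp2 ✓
C5: sp2 ✓
C6: sp2 ✓
C7: sp2 ✓
C8: sp2 ✓
C9: sp3
C10: sp3
C11: sp3
C12: sp3
C13: sp2 ✓
C14: sp2 ✓
10 carbons are sp2.

10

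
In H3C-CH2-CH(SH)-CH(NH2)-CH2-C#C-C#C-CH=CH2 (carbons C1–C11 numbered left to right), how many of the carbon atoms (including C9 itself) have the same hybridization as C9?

C9 is sp (two π bonds).
C1: sp3
C2: sp3
C3: sp3
C4: sp3
C5: sp3
C6: sp ✓
C7: sp ✓
C8: sp ✓
C9: sp ✓
C10: sp2
C11: sp2
4 carbons are sp.

4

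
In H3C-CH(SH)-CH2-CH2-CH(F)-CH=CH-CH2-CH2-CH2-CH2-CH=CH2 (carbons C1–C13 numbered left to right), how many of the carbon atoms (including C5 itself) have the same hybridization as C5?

9

C5 is sp3 (only σ bonds).
C1: sp3 ✓
C2: sp3 ✓
C3: sp3 ✓
C4: sp3 ✓
C5: sp3 ✓
C6: sp2
C7: sp2
C8: sp3 ✓
C9: sp3 ✓
C10: sp3 ✓
C11: sp3 ✓
C12: sp2
C13: sp2
9 carbons are sp3.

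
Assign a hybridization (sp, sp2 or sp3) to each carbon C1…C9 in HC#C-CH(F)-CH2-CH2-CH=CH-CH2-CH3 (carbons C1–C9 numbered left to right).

C1 — 2 σ bonds, plus two π bonds. Steric number 2, so sp.
C2: 2 σ bonds, plus two π bonds — 2 electron domains, sp.
C3 carries 4 σ bonds, giving a steric number of 4, so it is sp3.
C4 has 4 σ bonds: steric number 4 → sp3.
C5 carries 4 σ bonds, giving a steric number of 4, so it is sp3.
C6 carries 3 σ bonds, plus one π bond, giving a steric number of 3, so it is sp2.
C7 (3 σ bonds, plus one π bond) has steric number 3: sp2.
C8 is sp3: 4 σ bonds, 4 electron-density regions.
C9 (4 σ bonds) has steric number 4: sp3.

C1 sp, C2 sp, C3 sp3, C4 sp3, C5 sp3, C6 sp2, C7 sp2, C8 sp3, C9 sp3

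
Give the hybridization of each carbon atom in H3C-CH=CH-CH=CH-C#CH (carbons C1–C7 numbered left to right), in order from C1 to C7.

C1 sp3, C2 sp2, C3 sp2, C4 sp2, C5 sp2, C6 sp, C7 sp

C1 — 4 σ bonds. Steric number 4, so sp3.
C2: 3 σ bonds, plus one π bond — 3 electron domains, sp2.
C3 carries 3 σ bonds, plus one π bond, giving a steric number of 3, so it is sp2.
C4: 3 σ bonds, plus one π bond; 3 regions of electron density → sp2.
C5 has 3 σ bonds, plus one π bond: steric number 3 → sp2.
C6 carries 2 σ bonds, plus two π bonds, giving a steric number of 2, so it is sp.
C7 is sp: 2 σ bonds, plus two π bonds, 2 electron-density regions.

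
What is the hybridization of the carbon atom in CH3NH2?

The carbon atom — 4 σ bonds. Steric number 4, so sp3.

sp^3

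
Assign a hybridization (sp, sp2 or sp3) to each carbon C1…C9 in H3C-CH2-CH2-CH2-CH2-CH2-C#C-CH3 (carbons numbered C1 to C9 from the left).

C1: 4 σ bonds; 4 regions of electron density → sp3.
C2: 4 σ bonds; 4 regions of electron density → sp3.
C3: 4 σ bonds — 4 electron domains, sp3.
C4 carries 4 σ bonds, giving a steric number of 4, so it is sp3.
C5: 4 σ bonds — 4 electron domains, sp3.
C6: 4 σ bonds — 4 electron domains, sp3.
C7 carries 2 σ bonds, plus two π bonds, giving a steric number of 2, so it is sp.
C8: 2 σ bonds, plus two π bonds — 2 electron domains, sp.
C9 has 4 σ bonds: steric number 4 → sp3.

C1 sp3, C2 sp3, C3 sp3, C4 sp3, C5 sp3, C6 sp3, C7 sp, C8 sp, C9 sp3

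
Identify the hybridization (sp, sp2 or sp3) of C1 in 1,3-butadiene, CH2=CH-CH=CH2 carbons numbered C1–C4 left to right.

C1 (3 σ bonds, plus one π bond) has steric number 3: sp2.

sp²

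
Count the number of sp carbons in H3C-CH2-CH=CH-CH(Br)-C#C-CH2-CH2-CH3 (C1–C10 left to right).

C1: sp3
C2: sp3
C3: sp2
C4: sp2
C5: sp3
C6: sp ✓
C7: sp ✓
C8: sp3
C9: sp3
C10: sp3
C6, C7 → 2 sp carbons.

2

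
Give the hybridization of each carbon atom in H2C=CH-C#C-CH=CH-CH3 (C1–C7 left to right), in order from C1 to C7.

C1 is sp2: 3 σ bonds, plus one π bond, 3 electron-density regions.
C2: 3 σ bonds, plus one π bond — 3 electron domains, sp2.
C3 — 2 σ bonds, plus two π bonds. Steric number 2, so sp.
C4: 2 σ bonds, plus two π bonds — 2 electron domains, sp.
C5: 3 σ bonds, plus one π bond — 3 electron domains, sp2.
C6 — 3 σ bonds, plus one π bond. Steric number 3, so sp2.
C7 — 4 σ bonds. Steric number 4, so sp3.

C1 sp2, C2 sp2, C3 sp, C4 sp, C5 sp2, C6 sp2, C7 sp3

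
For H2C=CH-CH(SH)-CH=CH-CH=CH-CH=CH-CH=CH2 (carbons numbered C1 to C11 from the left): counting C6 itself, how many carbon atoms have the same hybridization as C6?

10

C6 is sp2 (one π bond).
C1: sp2 ✓
C2: sp2 ✓
C3: sp3
C4: sp2 ✓
C5: sp2 ✓
C6: sp2 ✓
C7: sp2 ✓
C8: sp2 ✓
C9: sp2 ✓
C10: sp2 ✓
C11: sp2 ✓
10 carbons are sp2.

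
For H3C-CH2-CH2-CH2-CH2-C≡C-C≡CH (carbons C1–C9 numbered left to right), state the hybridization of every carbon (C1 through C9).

C1 is sp3: 4 σ bonds, 4 electron-density regions.
C2 is sp3: 4 σ bonds, 4 electron-density regions.
C3: 4 σ bonds; 4 regions of electron density → sp3.
C4 carries 4 σ bonds, giving a steric number of 4, so it is sp3.
C5 — 4 σ bonds. Steric number 4, so sp3.
C6: 2 σ bonds, plus two π bonds — 2 electron domains, sp.
C7 has 2 σ bonds, plus two π bonds: steric number 2 → sp.
C8 (2 σ bonds, plus two π bonds) has steric number 2: sp.
C9 is sp: 2 σ bonds, plus two π bonds, 2 electron-density regions.

C1 sp3, C2 sp3, C3 sp3, C4 sp3, C5 sp3, C6 sp, C7 sp, C8 sp, C9 sp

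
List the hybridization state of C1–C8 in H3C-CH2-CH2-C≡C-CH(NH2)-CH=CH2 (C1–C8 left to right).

C1 sp3, C2 sp3, C3 sp3, C4 sp, C5 sp, C6 sp3, C7 sp2, C8 sp2

C1 (4 σ bonds) has steric number 4: sp3.
C2 has 4 σ bonds: steric number 4 → sp3.
C3: 4 σ bonds; 4 regions of electron density → sp3.
C4 (2 σ bonds, plus two π bonds) has steric number 2: sp.
C5 — 2 σ bonds, plus two π bonds. Steric number 2, so sp.
C6: 4 σ bonds; 4 regions of electron density → sp3.
C7 has 3 σ bonds, plus one π bond: steric number 3 → sp2.
C8 — 3 σ bonds, plus one π bond. Steric number 3, so sp2.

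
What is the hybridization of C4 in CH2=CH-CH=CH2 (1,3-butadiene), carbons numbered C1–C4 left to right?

C4: 3 σ bonds, plus one π bond — 3 electron domains, sp2.

sp²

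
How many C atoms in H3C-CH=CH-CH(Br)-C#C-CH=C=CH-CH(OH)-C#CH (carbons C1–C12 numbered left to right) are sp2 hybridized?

4

C1: sp3
C2: sp2 ✓
C3: sp2 ✓
C4: sp3
C5: sp
C6: sp
C7: sp2 ✓
C8: sp
C9: sp2 ✓
C10: sp3
C11: sp
C12: sp
C2, C3, C7, C9 → 4 sp2 carbons.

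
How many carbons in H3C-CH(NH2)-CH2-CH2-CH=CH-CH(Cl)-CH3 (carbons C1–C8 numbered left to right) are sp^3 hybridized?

C1: sp3 ✓
C2: sp3 ✓
C3: sp3 ✓
C4: sp3 ✓
C5: sp2
C6: sp2
C7: sp3 ✓
C8: sp3 ✓
C1, C2, C3, C4, C7, C8 → 6 sp3 carbons.

6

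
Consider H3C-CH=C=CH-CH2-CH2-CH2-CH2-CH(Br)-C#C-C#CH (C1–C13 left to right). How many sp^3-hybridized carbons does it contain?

C1: sp3 ✓
C2: sp2
C3: sp
C4: sp2
C5: sp3 ✓
C6: sp3 ✓
C7: sp3 ✓
C8: sp3 ✓
C9: sp3 ✓
C10: sp
C11: sp
C12: sp
C13: sp
C1, C5, C6, C7, C8, C9 → 6 sp3 carbons.

6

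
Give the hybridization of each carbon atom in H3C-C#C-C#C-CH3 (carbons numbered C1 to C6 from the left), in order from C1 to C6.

C1: 4 σ bonds — 4 electron domains, sp3.
C2: 2 σ bonds, plus two π bonds; 2 regions of electron density → sp.
C3 is sp: 2 σ bonds, plus two π bonds, 2 electron-density regions.
C4: 2 σ bonds, plus two π bonds; 2 regions of electron density → sp.
C5 (2 σ bonds, plus two π bonds) has steric number 2: sp.
C6 is sp3: 4 σ bonds, 4 electron-density regions.

C1 sp3, C2 sp, C3 sp, C4 sp, C5 sp, C6 sp3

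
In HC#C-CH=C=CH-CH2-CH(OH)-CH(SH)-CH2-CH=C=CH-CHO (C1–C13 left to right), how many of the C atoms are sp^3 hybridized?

C1: sp
C2: sp
C3: sp2
C4: sp
C5: sp2
C6: sp3 ✓
C7: sp3 ✓
C8: sp3 ✓
C9: sp3 ✓
C10: sp2
C11: sp
C12: sp2
C13: sp2
C6, C7, C8, C9 → 4 sp3 carbons.

4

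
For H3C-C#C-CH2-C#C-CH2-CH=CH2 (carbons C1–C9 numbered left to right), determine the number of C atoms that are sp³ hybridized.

3

C1: sp3 ✓
C2: sp
C3: sp
C4: sp3 ✓
C5: sp
C6: sp
C7: sp3 ✓
C8: sp2
C9: sp2
C1, C4, C7 → 3 sp3 carbons.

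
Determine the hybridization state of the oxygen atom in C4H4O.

sp²

One O lone pair is in the aromatic π system (p orbital), the other is in an sp2 hybrid in the ring plane; O has two σ bonds + one in-plane lone pair → sp2.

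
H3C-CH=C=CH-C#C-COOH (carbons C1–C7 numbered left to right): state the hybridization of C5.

sp

C5 (2 σ bonds, plus two π bonds) has steric number 2: sp.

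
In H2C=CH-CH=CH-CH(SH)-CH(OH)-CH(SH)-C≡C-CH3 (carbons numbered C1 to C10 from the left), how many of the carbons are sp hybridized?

2

C1: sp2
C2: sp2
C3: sp2
C4: sp2
C5: sp3
C6: sp3
C7: sp3
C8: sp ✓
C9: sp ✓
C10: sp3
C8, C9 → 2 sp carbons.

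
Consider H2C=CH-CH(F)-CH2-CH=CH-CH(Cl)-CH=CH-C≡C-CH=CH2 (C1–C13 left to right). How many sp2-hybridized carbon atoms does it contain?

8

C1: sp2 ✓
C2: sp2 ✓
C3: sp3
C4: sp3
C5: sp2 ✓
C6: sp2 ✓
C7: sp3
C8: sp2 ✓
C9: sp2 ✓
C10: sp
C11: sp
C12: sp2 ✓
C13: sp2 ✓
C1, C2, C5, C6, C8, C9, C12, C13 → 8 sp2 carbons.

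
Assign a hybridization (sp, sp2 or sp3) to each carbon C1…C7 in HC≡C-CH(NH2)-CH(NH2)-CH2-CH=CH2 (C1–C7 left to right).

C1 — 2 σ bonds, plus two π bonds. Steric number 2, so sp.
C2 is sp: 2 σ bonds, plus two π bonds, 2 electron-density regions.
C3 carries 4 σ bonds, giving a steric number of 4, so it is sp3.
C4 carries 4 σ bonds, giving a steric number of 4, so it is sp3.
C5 is sp3: 4 σ bonds, 4 electron-density regions.
C6 — 3 σ bonds, plus one π bond. Steric number 3, so sp2.
C7 — 3 σ bonds, plus one π bond. Steric number 3, so sp2.

C1 sp, C2 sp, C3 sp3, C4 sp3, C5 sp3, C6 sp2, C7 sp2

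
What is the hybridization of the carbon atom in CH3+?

Three σ bonds to H, empty p orbital → sp2, trigonal planar.

sp^2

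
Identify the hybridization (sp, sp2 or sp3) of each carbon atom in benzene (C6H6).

sp²

Every ring carbon has three σ bonds and contributes one p electron to the aromatic π system.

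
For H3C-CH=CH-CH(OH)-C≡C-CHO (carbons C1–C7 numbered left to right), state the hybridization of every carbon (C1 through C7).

C1 sp3, C2 sp2, C3 sp2, C4 sp3, C5 sp, C6 sp, C7 sp2

C1 is sp3: 4 σ bonds, 4 electron-density regions.
C2 is sp2: 3 σ bonds, plus one π bond, 3 electron-density regions.
C3 has 3 σ bonds, plus one π bond: steric number 3 → sp2.
C4 — 4 σ bonds. Steric number 4, so sp3.
C5 (2 σ bonds, plus two π bonds) has steric number 2: sp.
C6: 2 σ bonds, plus two π bonds — 2 electron domains, sp.
C7 — 3 σ bonds, plus one π bond. Steric number 3, so sp2.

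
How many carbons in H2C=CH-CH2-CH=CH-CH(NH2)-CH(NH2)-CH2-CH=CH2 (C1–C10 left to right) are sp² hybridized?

C1: sp2 ✓
C2: sp2 ✓
C3: sp3
C4: sp2 ✓
C5: sp2 ✓
C6: sp3
C7: sp3
C8: sp3
C9: sp2 ✓
C10: sp2 ✓
C1, C2, C4, C5, C9, C10 → 6 sp2 carbons.

6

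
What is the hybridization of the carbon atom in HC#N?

The carbon atom carries 2 σ bonds, plus two π bonds, giving a steric number of 2, so it is sp.

sp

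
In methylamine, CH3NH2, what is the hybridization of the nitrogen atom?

sp3

Three σ bonds + one lone pair = steric number 4 → sp3.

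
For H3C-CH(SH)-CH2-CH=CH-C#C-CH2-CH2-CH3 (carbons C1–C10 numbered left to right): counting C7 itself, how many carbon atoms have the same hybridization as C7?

C7 is sp (two π bonds).
C1: sp3
C2: sp3
C3: sp3
C4: sp2
C5: sp2
C6: sp ✓
C7: sp ✓
C8: sp3
C9: sp3
C10: sp3
2 carbons are sp.

2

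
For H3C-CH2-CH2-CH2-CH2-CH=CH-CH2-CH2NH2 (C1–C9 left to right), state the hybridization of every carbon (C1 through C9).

C1 sp3, C2 sp3, C3 sp3, C4 sp3, C5 sp3, C6 sp2, C7 sp2, C8 sp3, C9 sp3

C1 (4 σ bonds) has steric number 4: sp3.
C2 is sp3: 4 σ bonds, 4 electron-density regions.
C3 is sp3: 4 σ bonds, 4 electron-density regions.
C4 carries 4 σ bonds, giving a steric number of 4, so it is sp3.
C5 has 4 σ bonds: steric number 4 → sp3.
C6 — 3 σ bonds, plus one π bond. Steric number 3, so sp2.
C7 (3 σ bonds, plus one π bond) has steric number 3: sp2.
C8 has 4 σ bonds: steric number 4 → sp3.
C9 (4 σ bonds) has steric number 4: sp3.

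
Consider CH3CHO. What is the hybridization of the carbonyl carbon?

The carbonyl carbon (3 σ bonds, plus one π bond) has steric number 3: sp2.

sp²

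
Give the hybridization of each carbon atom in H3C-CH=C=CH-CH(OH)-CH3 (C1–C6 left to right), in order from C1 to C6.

C1 sp3, C2 sp2, C3 sp, C4 sp2, C5 sp3, C6 sp3

C1 has 4 σ bonds: steric number 4 → sp3.
C2 (3 σ bonds, plus one π bond) has steric number 3: sp2.
C3 is sp: 2 σ bonds, plus two π bonds, 2 electron-density regions.
C4 has 3 σ bonds, plus one π bond: steric number 3 → sp2.
C5 is sp3: 4 σ bonds, 4 electron-density regions.
C6: 4 σ bonds; 4 regions of electron density → sp3.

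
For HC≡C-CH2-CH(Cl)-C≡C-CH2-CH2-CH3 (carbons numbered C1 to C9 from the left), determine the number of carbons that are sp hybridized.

4

C1: sp ✓
C2: sp ✓
C3: sp3
C4: sp3
C5: sp ✓
C6: sp ✓
C7: sp3
C8: sp3
C9: sp3
C1, C2, C5, C6 → 4 sp carbons.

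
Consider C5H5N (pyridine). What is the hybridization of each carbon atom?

Each carbon atom is sp2: 3 σ bonds, plus one π bond, 3 electron-density regions.

sp²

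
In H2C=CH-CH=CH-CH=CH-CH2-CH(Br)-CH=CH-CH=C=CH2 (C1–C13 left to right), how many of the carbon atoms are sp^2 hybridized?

10

C1: sp2 ✓
C2: sp2 ✓
C3: sp2 ✓
C4: sp2 ✓
C5: sp2 ✓
C6: sp2 ✓
C7: sp3
C8: sp3
C9: sp2 ✓
C10: sp2 ✓
C11: sp2 ✓
C12: sp
C13: sp2 ✓
C1, C2, C3, C4, C5, C6, C9, C10, C11, C13 → 10 sp2 carbons.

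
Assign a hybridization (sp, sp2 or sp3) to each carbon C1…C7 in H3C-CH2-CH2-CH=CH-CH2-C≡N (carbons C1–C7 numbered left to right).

C1: 4 σ bonds; 4 regions of electron density → sp3.
C2 — 4 σ bonds. Steric number 4, so sp3.
C3 is sp3: 4 σ bonds, 4 electron-density regions.
C4 (3 σ bonds, plus one π bond) has steric number 3: sp2.
C5: 3 σ bonds, plus one π bond; 3 regions of electron density → sp2.
C6 — 4 σ bonds. Steric number 4, so sp3.
C7 carries 2 σ bonds, plus two π bonds, giving a steric number of 2, so it is sp.

C1 sp3, C2 sp3, C3 sp3, C4 sp2, C5 sp2, C6 sp3, C7 sp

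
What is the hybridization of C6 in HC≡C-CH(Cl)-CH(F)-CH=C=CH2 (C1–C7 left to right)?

C6: 2 σ bonds, plus two π bonds; 2 regions of electron density → sp.

sp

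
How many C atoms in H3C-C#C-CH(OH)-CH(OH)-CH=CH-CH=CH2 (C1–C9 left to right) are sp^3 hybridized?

3

C1: sp3 ✓
C2: sp
C3: sp
C4: sp3 ✓
C5: sp3 ✓
C6: sp2
C7: sp2
C8: sp2
C9: sp2
C1, C4, C5 → 3 sp3 carbons.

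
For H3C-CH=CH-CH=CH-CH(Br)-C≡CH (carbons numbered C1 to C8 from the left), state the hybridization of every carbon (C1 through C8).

C1 — 4 σ bonds. Steric number 4, so sp3.
C2: 3 σ bonds, plus one π bond; 3 regions of electron density → sp2.
C3 has 3 σ bonds, plus one π bond: steric number 3 → sp2.
C4: 3 σ bonds, plus one π bond — 3 electron domains, sp2.
C5 carries 3 σ bonds, plus one π bond, giving a steric number of 3, so it is sp2.
C6: 4 σ bonds; 4 regions of electron density → sp3.
C7 carries 2 σ bonds, plus two π bonds, giving a steric number of 2, so it is sp.
C8 has 2 σ bonds, plus two π bonds: steric number 2 → sp.

C1 sp3, C2 sp2, C3 sp2, C4 sp2, C5 sp2, C6 sp3, C7 sp, C8 sp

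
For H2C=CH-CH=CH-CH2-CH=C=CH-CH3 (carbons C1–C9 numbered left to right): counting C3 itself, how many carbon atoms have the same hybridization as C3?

6

C3 is sp2 (one π bond).
C1: sp2 ✓
C2: sp2 ✓
C3: sp2 ✓
C4: sp2 ✓
C5: sp3
C6: sp2 ✓
C7: sp
C8: sp2 ✓
C9: sp3
6 carbons are sp2.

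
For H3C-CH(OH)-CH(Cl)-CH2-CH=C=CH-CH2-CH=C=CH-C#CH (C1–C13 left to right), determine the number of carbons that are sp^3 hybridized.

5

C1: sp3 ✓
C2: sp3 ✓
C3: sp3 ✓
C4: sp3 ✓
C5: sp2
C6: sp
C7: sp2
C8: sp3 ✓
C9: sp2
C10: sp
C11: sp2
C12: sp
C13: sp
C1, C2, C3, C4, C8 → 5 sp3 carbons.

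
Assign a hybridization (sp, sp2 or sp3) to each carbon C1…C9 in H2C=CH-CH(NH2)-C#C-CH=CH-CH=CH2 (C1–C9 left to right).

C1 (3 σ bonds, plus one π bond) has steric number 3: sp2.
C2 (3 σ bonds, plus one π bond) has steric number 3: sp2.
C3 (4 σ bonds) has steric number 4: sp3.
C4 (2 σ bonds, plus two π bonds) has steric number 2: sp.
C5 (2 σ bonds, plus two π bonds) has steric number 2: sp.
C6: 3 σ bonds, plus one π bond; 3 regions of electron density → sp2.
C7 is sp2: 3 σ bonds, plus one π bond, 3 electron-density regions.
C8 — 3 σ bonds, plus one π bond. Steric number 3, so sp2.
C9: 3 σ bonds, plus one π bond — 3 electron domains, sp2.

C1 sp2, C2 sp2, C3 sp3, C4 sp, C5 sp, C6 sp2, C7 sp2, C8 sp2, C9 sp2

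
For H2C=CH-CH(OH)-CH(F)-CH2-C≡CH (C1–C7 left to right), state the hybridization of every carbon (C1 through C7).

C1 sp2, C2 sp2, C3 sp3, C4 sp3, C5 sp3, C6 sp, C7 sp

C1 has 3 σ bonds, plus one π bond: steric number 3 → sp2.
C2: 3 σ bonds, plus one π bond; 3 regions of electron density → sp2.
C3 carries 4 σ bonds, giving a steric number of 4, so it is sp3.
C4: 4 σ bonds — 4 electron domains, sp3.
C5: 4 σ bonds; 4 regions of electron density → sp3.
C6 is sp: 2 σ bonds, plus two π bonds, 2 electron-density regions.
C7: 2 σ bonds, plus two π bonds — 2 electron domains, sp.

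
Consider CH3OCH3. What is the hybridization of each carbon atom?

sp3

Each carbon atom has 4 σ bonds: steric number 4 → sp3.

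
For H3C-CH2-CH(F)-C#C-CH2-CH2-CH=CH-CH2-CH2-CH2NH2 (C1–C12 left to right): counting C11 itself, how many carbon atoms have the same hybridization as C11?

C11 is sp3 (only σ bonds).
C1: sp3 ✓
C2: sp3 ✓
C3: sp3 ✓
C4: sp
C5: sp
C6: sp3 ✓
C7: sp3 ✓
C8: sp2
C9: sp2
C10: sp3 ✓
C11: sp3 ✓
C12: sp3 ✓
8 carbons are sp3.

8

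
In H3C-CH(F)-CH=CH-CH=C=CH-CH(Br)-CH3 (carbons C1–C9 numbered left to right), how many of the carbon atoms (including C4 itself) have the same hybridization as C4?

4

C4 is sp2 (one π bond).
C1: sp3
C2: sp3
C3: sp2 ✓
C4: sp2 ✓
C5: sp2 ✓
C6: sp
C7: sp2 ✓
C8: sp3
C9: sp3
4 carbons are sp2.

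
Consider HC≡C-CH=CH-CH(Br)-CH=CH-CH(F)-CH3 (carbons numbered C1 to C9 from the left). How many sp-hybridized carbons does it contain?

2

C1: sp ✓
C2: sp ✓
C3: sp2
C4: sp2
C5: sp3
C6: sp2
C7: sp2
C8: sp3
C9: sp3
C1, C2 → 2 sp carbons.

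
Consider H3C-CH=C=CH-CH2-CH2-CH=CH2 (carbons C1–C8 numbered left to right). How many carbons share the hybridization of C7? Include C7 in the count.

C7 is sp2 (one π bond).
C1: sp3
C2: sp2 ✓
C3: sp
C4: sp2 ✓
C5: sp3
C6: sp3
C7: sp2 ✓
C8: sp2 ✓
4 carbons are sp2.

4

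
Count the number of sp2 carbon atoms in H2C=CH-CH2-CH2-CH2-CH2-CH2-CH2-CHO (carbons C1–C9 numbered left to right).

C1: sp2 ✓
C2: sp2 ✓
C3: sp3
C4: sp3
C5: sp3
C6: sp3
C7: sp3
C8: sp3
C9: sp2 ✓
C1, C2, C9 → 3 sp2 carbons.

3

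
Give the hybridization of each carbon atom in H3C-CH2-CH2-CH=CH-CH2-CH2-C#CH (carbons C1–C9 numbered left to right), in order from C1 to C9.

C1 — 4 σ bonds. Steric number 4, so sp3.
C2 carries 4 σ bonds, giving a steric number of 4, so it is sp3.
C3 carries 4 σ bonds, giving a steric number of 4, so it is sp3.
C4 is sp2: 3 σ bonds, plus one π bond, 3 electron-density regions.
C5 is sp2: 3 σ bonds, plus one π bond, 3 electron-density regions.
C6 (4 σ bonds) has steric number 4: sp3.
C7 is sp3: 4 σ bonds, 4 electron-density regions.
C8 is sp: 2 σ bonds, plus two π bonds, 2 electron-density regions.
C9 (2 σ bonds, plus two π bonds) has steric number 2: sp.

C1 sp3, C2 sp3, C3 sp3, C4 sp2, C5 sp2, C6 sp3, C7 sp3, C8 sp, C9 sp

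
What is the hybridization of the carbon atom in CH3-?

Three σ bonds + one lone pair = steric number 4 → sp3, pyramidal.

sp3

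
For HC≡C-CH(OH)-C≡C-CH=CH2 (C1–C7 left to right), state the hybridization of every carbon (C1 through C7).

C1 (2 σ bonds, plus two π bonds) has steric number 2: sp.
C2: 2 σ bonds, plus two π bonds; 2 regions of electron density → sp.
C3 — 4 σ bonds. Steric number 4, so sp3.
C4: 2 σ bonds, plus two π bonds — 2 electron domains, sp.
C5 has 2 σ bonds, plus two π bonds: steric number 2 → sp.
C6 has 3 σ bonds, plus one π bond: steric number 3 → sp2.
C7 — 3 σ bonds, plus one π bond. Steric number 3, so sp2.

C1 sp, C2 sp, C3 sp3, C4 sp, C5 sp, C6 sp2, C7 sp2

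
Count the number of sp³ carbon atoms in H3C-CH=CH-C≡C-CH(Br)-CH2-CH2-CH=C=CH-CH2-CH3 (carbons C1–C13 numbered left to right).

C1: sp3 ✓
C2: sp2
C3: sp2
C4: sp
C5: sp
C6: sp3 ✓
C7: sp3 ✓
C8: sp3 ✓
C9: sp2
C10: sp
C11: sp2
C12: sp3 ✓
C13: sp3 ✓
C1, C6, C7, C8, C12, C13 → 6 sp3 carbons.

6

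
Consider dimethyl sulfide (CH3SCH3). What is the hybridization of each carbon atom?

Each carbon atom has 4 σ bonds: steric number 4 → sp3.

sp³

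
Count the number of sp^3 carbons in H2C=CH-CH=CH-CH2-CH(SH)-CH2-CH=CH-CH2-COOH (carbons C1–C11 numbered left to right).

4

C1: sp2
C2: sp2
C3: sp2
C4: sp2
C5: sp3 ✓
C6: sp3 ✓
C7: sp3 ✓
C8: sp2
C9: sp2
C10: sp3 ✓
C11: sp2
C5, C6, C7, C10 → 4 sp3 carbons.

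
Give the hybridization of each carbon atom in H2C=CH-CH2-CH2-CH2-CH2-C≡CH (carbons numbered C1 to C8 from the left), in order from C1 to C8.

C1 sp2, C2 sp2, C3 sp3, C4 sp3, C5 sp3, C6 sp3, C7 sp, C8 sp

C1: 3 σ bonds, plus one π bond — 3 electron domains, sp2.
C2 — 3 σ bonds, plus one π bond. Steric number 3, so sp2.
C3: 4 σ bonds; 4 regions of electron density → sp3.
C4 is sp3: 4 σ bonds, 4 electron-density regions.
C5 (4 σ bonds) has steric number 4: sp3.
C6 is sp3: 4 σ bonds, 4 electron-density regions.
C7 is sp: 2 σ bonds, plus two π bonds, 2 electron-density regions.
C8 — 2 σ bonds, plus two π bonds. Steric number 2, so sp.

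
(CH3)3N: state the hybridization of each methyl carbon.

sp3

Each methyl carbon: 4 σ bonds; 4 regions of electron density → sp3.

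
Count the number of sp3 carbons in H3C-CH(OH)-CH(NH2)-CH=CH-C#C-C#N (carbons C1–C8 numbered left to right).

3

C1: sp3 ✓
C2: sp3 ✓
C3: sp3 ✓
C4: sp2
C5: sp2
C6: sp
C7: sp
C8: sp
C1, C2, C3 → 3 sp3 carbons.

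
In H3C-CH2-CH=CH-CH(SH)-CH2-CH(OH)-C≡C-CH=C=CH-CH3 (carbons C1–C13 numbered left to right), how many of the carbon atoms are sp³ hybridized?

6

C1: sp3 ✓
C2: sp3 ✓
C3: sp2
C4: sp2
C5: sp3 ✓
C6: sp3 ✓
C7: sp3 ✓
C8: sp
C9: sp
C10: sp2
C11: sp
C12: sp2
C13: sp3 ✓
C1, C2, C5, C6, C7, C13 → 6 sp3 carbons.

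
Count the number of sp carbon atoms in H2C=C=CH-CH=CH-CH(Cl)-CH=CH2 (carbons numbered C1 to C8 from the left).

C1: sp2
C2: sp ✓
C3: sp2
C4: sp2
C5: sp2
C6: sp3
C7: sp2
C8: sp2
C2 → 1 sp carbon.

1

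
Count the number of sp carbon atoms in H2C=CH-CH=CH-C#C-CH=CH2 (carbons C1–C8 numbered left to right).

C1: sp2
C2: sp2
C3: sp2
C4: sp2
C5: sp ✓
C6: sp ✓
C7: sp2
C8: sp2
C5, C6 → 2 sp carbons.

2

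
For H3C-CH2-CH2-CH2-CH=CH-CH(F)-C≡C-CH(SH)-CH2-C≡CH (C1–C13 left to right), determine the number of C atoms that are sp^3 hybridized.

7

C1: sp3 ✓
C2: sp3 ✓
C3: sp3 ✓
C4: sp3 ✓
C5: sp2
C6: sp2
C7: sp3 ✓
C8: sp
C9: sp
C10: sp3 ✓
C11: sp3 ✓
C12: sp
C13: sp
C1, C2, C3, C4, C7, C10, C11 → 7 sp3 carbons.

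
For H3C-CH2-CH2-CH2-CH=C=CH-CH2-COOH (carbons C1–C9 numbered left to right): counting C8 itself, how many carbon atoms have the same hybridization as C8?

5

C8 is sp3 (only σ bonds).
C1: sp3 ✓
C2: sp3 ✓
C3: sp3 ✓
C4: sp3 ✓
C5: sp2
C6: sp
C7: sp2
C8: sp3 ✓
C9: sp2
5 carbons are sp3.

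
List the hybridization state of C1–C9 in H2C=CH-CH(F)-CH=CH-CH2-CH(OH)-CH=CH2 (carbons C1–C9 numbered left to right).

C1 sp2, C2 sp2, C3 sp3, C4 sp2, C5 sp2, C6 sp3, C7 sp3, C8 sp2, C9 sp2

C1: 3 σ bonds, plus one π bond; 3 regions of electron density → sp2.
C2: 3 σ bonds, plus one π bond; 3 regions of electron density → sp2.
C3 has 4 σ bonds: steric number 4 → sp3.
C4 carries 3 σ bonds, plus one π bond, giving a steric number of 3, so it is sp2.
C5 is sp2: 3 σ bonds, plus one π bond, 3 electron-density regions.
C6: 4 σ bonds — 4 electron domains, sp3.
C7: 4 σ bonds — 4 electron domains, sp3.
C8 has 3 σ bonds, plus one π bond: steric number 3 → sp2.
C9 carries 3 σ bonds, plus one π bond, giving a steric number of 3, so it is sp2.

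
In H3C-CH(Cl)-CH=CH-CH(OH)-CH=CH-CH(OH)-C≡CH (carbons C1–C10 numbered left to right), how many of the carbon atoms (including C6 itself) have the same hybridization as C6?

C6 is sp2 (one π bond).
C1: sp3
C2: sp3
C3: sp2 ✓
C4: sp2 ✓
C5: sp3
C6: sp2 ✓
C7: sp2 ✓
C8: sp3
C9: sp
C10: sp
4 carbons are sp2.

4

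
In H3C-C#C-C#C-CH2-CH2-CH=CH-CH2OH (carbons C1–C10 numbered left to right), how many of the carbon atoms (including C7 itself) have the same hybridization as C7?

4

C7 is sp3 (only σ bonds).
C1: sp3 ✓
C2: sp
C3: sp
C4: sp
C5: sp
C6: sp3 ✓
C7: sp3 ✓
C8: sp2
C9: sp2
C10: sp3 ✓
4 carbons are sp3.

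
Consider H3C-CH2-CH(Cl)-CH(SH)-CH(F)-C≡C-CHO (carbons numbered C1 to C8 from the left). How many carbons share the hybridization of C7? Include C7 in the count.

C7 is sp (two π bonds).
C1: sp3
C2: sp3
C3: sp3
C4: sp3
C5: sp3
C6: sp ✓
C7: sp ✓
C8: sp2
2 carbons are sp.

2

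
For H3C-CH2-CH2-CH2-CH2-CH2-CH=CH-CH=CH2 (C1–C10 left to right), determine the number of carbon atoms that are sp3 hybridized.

C1: sp3 ✓
C2: sp3 ✓
C3: sp3 ✓
C4: sp3 ✓
C5: sp3 ✓
C6: sp3 ✓
C7: sp2
C8: sp2
C9: sp2
C10: sp2
C1, C2, C3, C4, C5, C6 → 6 sp3 carbons.

6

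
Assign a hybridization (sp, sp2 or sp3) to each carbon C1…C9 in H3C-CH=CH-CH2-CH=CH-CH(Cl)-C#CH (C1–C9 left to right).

C1 carries 4 σ bonds, giving a steric number of 4, so it is sp3.
C2 has 3 σ bonds, plus one π bond: steric number 3 → sp2.
C3: 3 σ bonds, plus one π bond; 3 regions of electron density → sp2.
C4 (4 σ bonds) has steric number 4: sp3.
C5 has 3 σ bonds, plus one π bond: steric number 3 → sp2.
C6 — 3 σ bonds, plus one π bond. Steric number 3, so sp2.
C7: 4 σ bonds — 4 electron domains, sp3.
C8: 2 σ bonds, plus two π bonds; 2 regions of electron density → sp.
C9: 2 σ bonds, plus two π bonds; 2 regions of electron density → sp.

C1 sp3, C2 sp2, C3 sp2, C4 sp3, C5 sp2, C6 sp2, C7 sp3, C8 sp, C9 sp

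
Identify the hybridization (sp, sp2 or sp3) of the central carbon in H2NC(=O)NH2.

The central carbon — 3 σ bonds, plus one π bond. Steric number 3, so sp2.

sp2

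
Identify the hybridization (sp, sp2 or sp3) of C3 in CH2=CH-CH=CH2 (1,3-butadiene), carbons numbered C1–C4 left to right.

sp²

C3: 3 σ bonds, plus one π bond; 3 regions of electron density → sp2.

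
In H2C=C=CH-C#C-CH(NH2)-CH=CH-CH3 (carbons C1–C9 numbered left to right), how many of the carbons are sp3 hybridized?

C1: sp2
C2: sp
C3: sp2
C4: sp
C5: sp
C6: sp3 ✓
C7: sp2
C8: sp2
C9: sp3 ✓
C6, C9 → 2 sp3 carbons.

2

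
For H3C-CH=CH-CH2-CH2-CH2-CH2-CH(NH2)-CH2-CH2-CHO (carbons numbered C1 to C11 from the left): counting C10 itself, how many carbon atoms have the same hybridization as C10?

8

C10 is sp3 (only σ bonds).
C1: sp3 ✓
C2: sp2
C3: sp2
C4: sp3 ✓
C5: sp3 ✓
C6: sp3 ✓
C7: sp3 ✓
C8: sp3 ✓
C9: sp3 ✓
C10: sp3 ✓
C11: sp2
8 carbons are sp3.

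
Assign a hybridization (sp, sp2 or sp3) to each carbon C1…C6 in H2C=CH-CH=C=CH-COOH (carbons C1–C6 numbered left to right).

C1 (3 σ bonds, plus one π bond) has steric number 3: sp2.
C2 is sp2: 3 σ bonds, plus one π bond, 3 electron-density regions.
C3 — 3 σ bonds, plus one π bond. Steric number 3, so sp2.
C4 is sp: 2 σ bonds, plus two π bonds, 2 electron-density regions.
C5 (3 σ bonds, plus one π bond) has steric number 3: sp2.
C6 — 3 σ bonds, plus one π bond. Steric number 3, so sp2.

C1 sp2, C2 sp2, C3 sp2, C4 sp, C5 sp2, C6 sp2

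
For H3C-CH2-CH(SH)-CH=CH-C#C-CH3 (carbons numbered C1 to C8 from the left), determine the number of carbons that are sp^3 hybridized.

4

C1: sp3 ✓
C2: sp3 ✓
C3: sp3 ✓
C4: sp2
C5: sp2
C6: sp
C7: sp
C8: sp3 ✓
C1, C2, C3, C8 → 4 sp3 carbons.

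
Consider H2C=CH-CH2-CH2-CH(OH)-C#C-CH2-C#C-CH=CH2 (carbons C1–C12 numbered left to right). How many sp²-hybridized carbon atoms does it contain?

4

C1: sp2 ✓
C2: sp2 ✓
C3: sp3
C4: sp3
C5: sp3
C6: sp
C7: sp
C8: sp3
C9: sp
C10: sp
C11: sp2 ✓
C12: sp2 ✓
C1, C2, C11, C12 → 4 sp2 carbons.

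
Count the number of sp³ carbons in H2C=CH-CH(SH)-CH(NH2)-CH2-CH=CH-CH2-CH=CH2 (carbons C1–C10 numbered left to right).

4

C1: sp2
C2: sp2
C3: sp3 ✓
C4: sp3 ✓
C5: sp3 ✓
C6: sp2
C7: sp2
C8: sp3 ✓
C9: sp2
C10: sp2
C3, C4, C5, C8 → 4 sp3 carbons.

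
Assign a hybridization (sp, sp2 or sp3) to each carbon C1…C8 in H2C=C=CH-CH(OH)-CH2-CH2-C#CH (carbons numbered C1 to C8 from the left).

C1 sp2, C2 sp, C3 sp2, C4 sp3, C5 sp3, C6 sp3, C7 sp, C8 sp

C1: 3 σ bonds, plus one π bond — 3 electron domains, sp2.
C2 — 2 σ bonds, plus two π bonds. Steric number 2, so sp.
C3 (3 σ bonds, plus one π bond) has steric number 3: sp2.
C4 has 4 σ bonds: steric number 4 → sp3.
C5 — 4 σ bonds. Steric number 4, so sp3.
C6 — 4 σ bonds. Steric number 4, so sp3.
C7 has 2 σ bonds, plus two π bonds: steric number 2 → sp.
C8 is sp: 2 σ bonds, plus two π bonds, 2 electron-density regions.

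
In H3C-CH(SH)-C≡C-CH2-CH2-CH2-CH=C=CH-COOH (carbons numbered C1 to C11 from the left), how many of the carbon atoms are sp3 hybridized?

5

C1: sp3 ✓
C2: sp3 ✓
C3: sp
C4: sp
C5: sp3 ✓
C6: sp3 ✓
C7: sp3 ✓
C8: sp2
C9: sp
C10: sp2
C11: sp2
C1, C2, C5, C6, C7 → 5 sp3 carbons.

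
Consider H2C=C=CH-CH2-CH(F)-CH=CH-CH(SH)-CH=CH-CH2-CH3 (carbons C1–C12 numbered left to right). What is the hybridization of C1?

sp2

C1: 3 σ bonds, plus one π bond — 3 electron domains, sp2.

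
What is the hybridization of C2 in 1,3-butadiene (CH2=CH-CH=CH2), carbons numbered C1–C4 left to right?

sp²

C2 — 3 σ bonds, plus one π bond. Steric number 3, so sp2.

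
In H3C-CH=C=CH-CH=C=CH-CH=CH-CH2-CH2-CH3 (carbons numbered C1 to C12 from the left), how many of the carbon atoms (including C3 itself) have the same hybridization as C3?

C3 is sp (two π bonds).
C1: sp3
C2: sp2
C3: sp ✓
C4: sp2
C5: sp2
C6: sp ✓
C7: sp2
C8: sp2
C9: sp2
C10: sp3
C11: sp3
C12: sp3
2 carbons are sp.

2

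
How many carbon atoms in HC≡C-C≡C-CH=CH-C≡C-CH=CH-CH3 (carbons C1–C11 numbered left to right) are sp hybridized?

6

C1: sp ✓
C2: sp ✓
C3: sp ✓
C4: sp ✓
C5: sp2
C6: sp2
C7: sp ✓
C8: sp ✓
C9: sp2
C10: sp2
C11: sp3
C1, C2, C3, C4, C7, C8 → 6 sp carbons.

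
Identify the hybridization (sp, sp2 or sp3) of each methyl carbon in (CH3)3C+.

Each methyl carbon — 4 σ bonds. Steric number 4, so sp3.

sp3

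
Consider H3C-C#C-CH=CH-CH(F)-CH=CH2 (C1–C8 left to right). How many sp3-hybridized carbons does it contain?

2

C1: sp3 ✓
C2: sp
C3: sp
C4: sp2
C5: sp2
C6: sp3 ✓
C7: sp2
C8: sp2
C1, C6 → 2 sp3 carbons.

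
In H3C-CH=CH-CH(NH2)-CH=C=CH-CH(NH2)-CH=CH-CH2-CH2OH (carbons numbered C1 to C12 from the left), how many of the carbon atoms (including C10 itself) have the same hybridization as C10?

6

C10 is sp2 (one π bond).
C1: sp3
C2: sp2 ✓
C3: sp2 ✓
C4: sp3
C5: sp2 ✓
C6: sp
C7: sp2 ✓
C8: sp3
C9: sp2 ✓
C10: sp2 ✓
C11: sp3
C12: sp3
6 carbons are sp2.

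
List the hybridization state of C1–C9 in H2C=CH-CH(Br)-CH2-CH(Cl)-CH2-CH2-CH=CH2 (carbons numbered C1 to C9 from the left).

C1 is sp2: 3 σ bonds, plus one π bond, 3 electron-density regions.
C2 has 3 σ bonds, plus one π bond: steric number 3 → sp2.
C3 has 4 σ bonds: steric number 4 → sp3.
C4 is sp3: 4 σ bonds, 4 electron-density regions.
C5 has 4 σ bonds: steric number 4 → sp3.
C6 carries 4 σ bonds, giving a steric number of 4, so it is sp3.
C7 (4 σ bonds) has steric number 4: sp3.
C8 (3 σ bonds, plus one π bond) has steric number 3: sp2.
C9: 3 σ bonds, plus one π bond — 3 electron domains, sp2.

C1 sp2, C2 sp2, C3 sp3, C4 sp3, C5 sp3, C6 sp3, C7 sp3, C8 sp2, C9 sp2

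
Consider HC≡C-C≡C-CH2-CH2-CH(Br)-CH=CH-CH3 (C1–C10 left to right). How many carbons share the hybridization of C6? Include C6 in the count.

4

C6 is sp3 (only σ bonds).
C1: sp
C2: sp
C3: sp
C4: sp
C5: sp3 ✓
C6: sp3 ✓
C7: sp3 ✓
C8: sp2
C9: sp2
C10: sp3 ✓
4 carbons are sp3.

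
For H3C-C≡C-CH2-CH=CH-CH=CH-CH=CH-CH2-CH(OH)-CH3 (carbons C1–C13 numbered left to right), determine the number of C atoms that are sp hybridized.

2

C1: sp3
C2: sp ✓
C3: sp ✓
C4: sp3
C5: sp2
C6: sp2
C7: sp2
C8: sp2
C9: sp2
C10: sp2
C11: sp3
C12: sp3
C13: sp3
C2, C3 → 2 sp carbons.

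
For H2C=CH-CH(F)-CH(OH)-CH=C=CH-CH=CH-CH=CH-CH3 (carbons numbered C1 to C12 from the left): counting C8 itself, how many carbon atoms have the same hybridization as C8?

8

C8 is sp2 (one π bond).
C1: sp2 ✓
C2: sp2 ✓
C3: sp3
C4: sp3
C5: sp2 ✓
C6: sp
C7: sp2 ✓
C8: sp2 ✓
C9: sp2 ✓
C10: sp2 ✓
C11: sp2 ✓
C12: sp3
8 carbons are sp2.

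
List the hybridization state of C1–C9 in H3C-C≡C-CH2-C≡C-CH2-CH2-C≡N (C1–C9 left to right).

C1 (4 σ bonds) has steric number 4: sp3.
C2 carries 2 σ bonds, plus two π bonds, giving a steric number of 2, so it is sp.
C3 carries 2 σ bonds, plus two π bonds, giving a steric number of 2, so it is sp.
C4: 4 σ bonds — 4 electron domains, sp3.
C5: 2 σ bonds, plus two π bonds — 2 electron domains, sp.
C6 carries 2 σ bonds, plus two π bonds, giving a steric number of 2, so it is sp.
C7: 4 σ bonds — 4 electron domains, sp3.
C8: 4 σ bonds; 4 regions of electron density → sp3.
C9 (2 σ bonds, plus two π bonds) has steric number 2: sp.

C1 sp3, C2 sp, C3 sp, C4 sp3, C5 sp, C6 sp, C7 sp3, C8 sp3, C9 sp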